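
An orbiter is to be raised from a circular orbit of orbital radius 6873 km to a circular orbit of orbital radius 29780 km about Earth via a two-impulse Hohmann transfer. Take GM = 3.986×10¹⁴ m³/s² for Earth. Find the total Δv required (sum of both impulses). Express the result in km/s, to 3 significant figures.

Δv_total ≈ 3.51 km/s

r₁ = 6873 km = 6.873×10⁶ m.
r₂ = 29780 km = 2.978×10⁷ m.
Transfer ellipse a_t = (r₁ + r₂)/2 = 1.833×10⁷ m.
At r₁: circular v_c1 = √(μ/r₁) = 7615 m/s; transfer-perigee v_p = √[μ(2/r₁ − 1/a_t)] = 9708 m/s.
Δv₁ = v_p − v_c1 = 2092 m/s.
At r₂: circular v_c2 = √(μ/r₂) = 3659 m/s; transfer-apogee v_a = √[μ(2/r₂ − 1/a_t)] = 2240 m/s.
Δv₂ = v_c2 − v_a = 1418 m/s.
Total Δv = Δv₁ + Δv₂ = 3510 m/s = 3.510 km/s.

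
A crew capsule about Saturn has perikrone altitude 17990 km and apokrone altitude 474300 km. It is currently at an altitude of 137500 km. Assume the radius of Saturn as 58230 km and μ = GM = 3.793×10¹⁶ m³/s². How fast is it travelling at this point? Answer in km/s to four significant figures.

r_p = 58230 + 17990 = 76220 km = 7.6220×10⁷ m.
r_a = 58230 + 474300 = 532530 km = 5.3253×10⁸ m.
r = 58230 + 137500 = 1.9573×10⁵ km = 1.957×10⁸ m.
Semi-major axis a = (r_p + r_a)/2 = 3.0438×10⁵ km = 3.044×10⁸ m.
Vis-viva: v² = μ(2/r − 1/a) = 3.793×10¹⁶ × (1.022×10⁻⁸ − 3.285×10⁻⁹) = 2.630×10⁸ m²/s².
v = 16220 m/s = 16.22 km/s.

v ≈ 16.22 km/s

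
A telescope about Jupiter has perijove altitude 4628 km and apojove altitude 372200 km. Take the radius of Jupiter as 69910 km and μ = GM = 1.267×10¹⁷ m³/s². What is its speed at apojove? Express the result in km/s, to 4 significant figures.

v ≈ 9.093 km/s

r_p = 69910 + 4628 = 74538 km = 7.4538×10⁷ m.
r_a = 69910 + 372200 = 442110 km = 4.4211×10⁸ m.
Semi-major axis a = (r_p + r_a)/2 = 2.5832×10⁵ km = 2.583×10⁸ m.
Vis-viva: v² = μ(2/r − 1/a) = 1.267×10¹⁷ × (4.524×10⁻⁹ − 3.871×10⁻⁹) = 8.269×10⁷ m²/s².
v = 9093 m/s = 9.093 km/s.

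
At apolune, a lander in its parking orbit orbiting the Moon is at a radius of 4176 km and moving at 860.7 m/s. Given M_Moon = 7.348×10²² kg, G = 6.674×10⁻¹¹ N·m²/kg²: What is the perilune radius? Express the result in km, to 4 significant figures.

perilune radius ≈ 1924 km

μ = GM = 6.674×10⁻¹¹ × 7.348×10²² = 4.904×10¹² m³/s².
r_a = 4.176×10⁶ m.
Specific energy ε = v²/2 − μ/r = -8.039×10⁵ J/kg, so a = −μ/(2ε) = 3.050×10⁶ m.
The apsides satisfy r_p + r_a = 2a, so the perilune radius is 2a − r_a = 1.924×10⁶ m = 1924.0 km.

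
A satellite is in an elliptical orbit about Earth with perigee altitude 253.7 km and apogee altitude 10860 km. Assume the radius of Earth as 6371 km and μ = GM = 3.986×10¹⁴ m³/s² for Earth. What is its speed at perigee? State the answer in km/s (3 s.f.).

r_p = 6371 + 253.7 = 6624.7 km = 6.6247×10⁶ m.
r_a = 6371 + 10860 = 17231 km = 1.7231×10⁷ m.
Semi-major axis a = (r_p + r_a)/2 = 11928 km = 1.193×10⁷ m.
Vis-viva: v² = μ(2/r − 1/a) = 3.986×10¹⁴ × (3.019×10⁻⁷ − 8.384×10⁻⁸) = 8.692×10⁷ m²/s².
v = 9323 m/s = 9.323 km/s.

v ≈ 9.32 km/s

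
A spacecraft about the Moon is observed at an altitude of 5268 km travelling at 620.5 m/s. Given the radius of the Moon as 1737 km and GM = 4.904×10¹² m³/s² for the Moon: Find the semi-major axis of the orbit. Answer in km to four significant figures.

r = 1737 + 5268 = 7005.0 km = 7.005×10⁶ m.
Specific orbital energy ε = v²/2 − μ/r = (620.5)²/2 − 4.904×10¹²/7.005×10⁶ = -5.076×10⁵ J/kg.
Since ε = −μ/(2a), a = −μ/(2ε) = 4.831×10⁶ m = 4830.9 km.

a ≈ 4831 km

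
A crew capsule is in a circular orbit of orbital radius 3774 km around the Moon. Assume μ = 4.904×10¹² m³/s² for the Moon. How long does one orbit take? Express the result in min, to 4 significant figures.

r = 3774 km = 3.774×10⁶ m.
Kepler's third law: T = 2π√(r³/μ) = 2π√((3.774×10⁶)³ / 4.904×10¹²).
r³/μ = 1.096×10⁷ s², so T = 2π × 3.311×10³ = 2.080×10⁴ s.
Converting: 2.080×10⁴ s ÷ 60.00 = 346.7 min.

T ≈ 346.7 min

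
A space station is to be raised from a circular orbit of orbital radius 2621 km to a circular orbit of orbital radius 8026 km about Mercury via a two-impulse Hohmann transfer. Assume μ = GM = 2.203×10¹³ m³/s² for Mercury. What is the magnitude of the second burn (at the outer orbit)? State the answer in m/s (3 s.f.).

r₁ = 2621 km = 2.621×10⁶ m.
r₂ = 8026 km = 8.026×10⁶ m.
Transfer ellipse a_t = (r₁ + r₂)/2 = 5.324×10⁶ m.
At r₁: circular v_c1 = √(μ/r₁) = 2899 m/s; transfer-periherm v_p = √[μ(2/r₁ − 1/a_t)] = 3560 m/s.
At r₂: circular v_c2 = √(μ/r₂) = 1657 m/s; transfer-apoherm v_a = √[μ(2/r₂ − 1/a_t)] = 1162 m/s.
Δv₂ = v_c2 − v_a = 494.3 m/s.

Δv ≈ 494 m/s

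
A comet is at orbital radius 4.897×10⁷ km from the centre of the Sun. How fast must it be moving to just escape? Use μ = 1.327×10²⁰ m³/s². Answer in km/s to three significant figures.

v_esc ≈ 73.6 km/s

r = 4.897×10⁷ km = 4.897×10¹⁰ m.
Escape speed v_esc = √(2μ/r) = √(2 × 1.327×10²⁰ / 4.897×10¹⁰) = √(5.420×10⁹) = 73620 m/s.
= 73.62 km/s.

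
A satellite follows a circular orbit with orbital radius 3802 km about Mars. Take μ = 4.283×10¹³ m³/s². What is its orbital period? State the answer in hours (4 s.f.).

T ≈ 1.977 hours

r = 3802 km = 3.802×10⁶ m.
Kepler's third law: T = 2π√(r³/μ) = 2π√((3.802×10⁶)³ / 4.283×10¹³).
r³/μ = 1.283×10⁶ s², so T = 2π × 1.133×10³ = 7.117×10³ s.
Converting: 7.117×10³ s ÷ 3600 = 1.977 hours.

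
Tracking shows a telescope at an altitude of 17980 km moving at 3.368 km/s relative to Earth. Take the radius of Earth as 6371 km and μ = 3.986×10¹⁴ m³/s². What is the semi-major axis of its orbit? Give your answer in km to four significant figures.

a ≈ 18630 km

r = 6371 + 17980 = 24351 km = 2.435×10⁷ m.
Vis-viva rearranged: 1/a = 2/r − v²/μ = 8.213×10⁻⁸ − 2.846×10⁻⁸ = 5.367×10⁻⁸ m⁻¹.
a = 1.863×10⁷ m = 18631 km.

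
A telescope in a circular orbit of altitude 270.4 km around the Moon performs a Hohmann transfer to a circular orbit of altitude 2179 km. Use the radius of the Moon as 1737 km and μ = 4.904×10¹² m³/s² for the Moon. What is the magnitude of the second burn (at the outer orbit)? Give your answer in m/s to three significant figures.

r₁ = 1737 + 270.4 = 2007.4 km = 2.0074×10⁶ m.
r₂ = 1737 + 2179 = 3916.0 km = 3.9160×10⁶ m.
Transfer ellipse a_t = (r₁ + r₂)/2 = 2.962×10⁶ m.
At r₁: circular v_c1 = √(μ/r₁) = 1563 m/s; transfer-perilune v_p = √[μ(2/r₁ − 1/a_t)] = 1797 m/s.
At r₂: circular v_c2 = √(μ/r₂) = 1119 m/s; transfer-apolune v_a = √[μ(2/r₂ − 1/a_t)] = 921.3 m/s.
Δv₂ = v_c2 − v_a = 197.8 m/s.

Δv ≈ 198 m/s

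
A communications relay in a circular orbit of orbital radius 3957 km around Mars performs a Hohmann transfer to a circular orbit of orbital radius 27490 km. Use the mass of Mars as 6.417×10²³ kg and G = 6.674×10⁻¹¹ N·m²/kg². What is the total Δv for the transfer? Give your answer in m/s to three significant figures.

μ = GM = 6.674×10⁻¹¹ × 6.417×10²³ = 4.283×10¹³ m³/s².
r₁ = 3957 km = 3.957×10⁶ m.
r₂ = 27490 km = 2.749×10⁷ m.
Transfer ellipse a_t = (r₁ + r₂)/2 = 1.572×10⁷ m.
At r₁: circular v_c1 = √(μ/r₁) = 3290 m/s; transfer-periapsis v_p = √[μ(2/r₁ − 1/a_t)] = 4350 m/s.
Δv₁ = v_p − v_c1 = 1060 m/s.
At r₂: circular v_c2 = √(μ/r₂) = 1248 m/s; transfer-apoapsis v_a = √[μ(2/r₂ − 1/a_t)] = 626.2 m/s.
Δv₂ = v_c2 − v_a = 622.0 m/s.
Total Δv = Δv₁ + Δv₂ = 1682 m/s.

Δv_total ≈ 1680 m/s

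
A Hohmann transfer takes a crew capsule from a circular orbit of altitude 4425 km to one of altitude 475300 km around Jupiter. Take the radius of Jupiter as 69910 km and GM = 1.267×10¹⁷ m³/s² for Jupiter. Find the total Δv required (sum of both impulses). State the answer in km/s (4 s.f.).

r₁ = 69910 + 4425 = 74335 km = 7.4335×10⁷ m.
r₂ = 69910 + 475300 = 545210 km = 5.4521×10⁸ m.
Transfer ellipse a_t = (r₁ + r₂)/2 = 3.098×10⁸ m.
At r₁: circular v_c1 = √(μ/r₁) = 41280 m/s; transfer-perijove v_p = √[μ(2/r₁ − 1/a_t)] = 54770 m/s.
Δv₁ = v_p − v_c1 = 13490 m/s.
At r₂: circular v_c2 = √(μ/r₂) = 15240 m/s; transfer-apojove v_a = √[μ(2/r₂ − 1/a_t)] = 7468 m/s.
Δv₂ = v_c2 − v_a = 7777 m/s.
Total Δv = Δv₁ + Δv₂ = 21260 m/s = 21.26 km/s.

Δv_total ≈ 21.26 km/s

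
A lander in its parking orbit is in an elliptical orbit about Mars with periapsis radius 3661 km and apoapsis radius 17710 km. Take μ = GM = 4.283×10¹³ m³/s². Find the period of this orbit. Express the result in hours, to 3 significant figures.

Semi-major axis a = (r_p + r_a)/2 = (3661.0 + 17710)/2 = 10686 km = 1.069×10⁷ m.
By Kepler's third law T = 2π√(a³/μ) = 2π × 5.337×10³ = 3.353×10⁴ s.
= 9.315 hours.

T ≈ 9.32 hours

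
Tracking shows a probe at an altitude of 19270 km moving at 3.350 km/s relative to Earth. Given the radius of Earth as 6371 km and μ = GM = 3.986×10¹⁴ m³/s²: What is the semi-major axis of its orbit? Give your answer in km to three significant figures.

a ≈ 20100 km

r = 6371 + 19270 = 25641 km = 2.564×10⁷ m.
Vis-viva rearranged: 1/a = 2/r − v²/μ = 7.800×10⁻⁸ − 2.815×10⁻⁸ = 4.985×10⁻⁸ m⁻¹.
a = 2.006×10⁷ m = 20062 km.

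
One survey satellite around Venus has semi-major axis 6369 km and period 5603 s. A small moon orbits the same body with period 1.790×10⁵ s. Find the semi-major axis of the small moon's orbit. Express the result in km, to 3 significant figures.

a₂ ≈ 64100 km

Kepler's third law: a³ ∝ T², so a₂ = a₁ (T₂/T₁)^(2/3).
T₂/T₁ = 31.95, (T₂/T₁)^(2/3) = 10.07.
a₂ = 6369 × 10.07 = 64120 km.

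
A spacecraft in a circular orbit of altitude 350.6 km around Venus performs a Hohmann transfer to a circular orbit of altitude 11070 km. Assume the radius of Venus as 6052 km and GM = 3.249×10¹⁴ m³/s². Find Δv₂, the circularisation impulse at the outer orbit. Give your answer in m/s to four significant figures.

Δv ≈ 1142 m/s

r₁ = 6052 + 350.6 = 6402.6 km = 6.4026×10⁶ m.
r₂ = 6052 + 11070 = 17122 km = 1.7122×10⁷ m.
Transfer ellipse a_t = (r₁ + r₂)/2 = 1.176×10⁷ m.
At r₁: circular v_c1 = √(μ/r₁) = 7124 m/s; transfer-periapsis v_p = √[μ(2/r₁ − 1/a_t)] = 8595 m/s.
At r₂: circular v_c2 = √(μ/r₂) = 4356 m/s; transfer-apoapsis v_a = √[μ(2/r₂ − 1/a_t)] = 3214 m/s.
Δv₂ = v_c2 − v_a = 1142 m/s.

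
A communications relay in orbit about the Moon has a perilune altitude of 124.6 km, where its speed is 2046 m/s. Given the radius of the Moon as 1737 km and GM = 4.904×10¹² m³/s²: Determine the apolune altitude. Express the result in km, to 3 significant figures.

apolune altitude ≈ 5460 km

r_p = 1737 + 124.6 = 1861.6 km = 1.862×10⁶ m.
Specific energy ε = v²/2 − μ/r = -5.412×10⁵ J/kg, so a = −μ/(2ε) = 4.530×10⁶ m.
The apsides satisfy r_p + r_a = 2a, so the apolune radius is 2a − r_p = 7.199×10⁶ m = 7199.2 km.
Apolune altitude = 7199.2 − 1737 = 5462.2 km.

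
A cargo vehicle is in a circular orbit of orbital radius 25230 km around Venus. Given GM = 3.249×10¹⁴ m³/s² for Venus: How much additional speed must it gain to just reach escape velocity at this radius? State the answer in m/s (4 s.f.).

r = 25230 km = 2.523×10⁷ m.
Circular speed v_c = √(μ/r) = 3589 m/s.
Escape speed v_esc = √(2μ/r) = √2 × v_c = 5075 m/s.
Δv = v_esc − v_c = 1486 m/s.

Δv ≈ 1486 m/s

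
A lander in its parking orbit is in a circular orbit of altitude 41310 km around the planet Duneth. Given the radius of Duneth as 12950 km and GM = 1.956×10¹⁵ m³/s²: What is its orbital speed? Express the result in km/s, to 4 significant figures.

v ≈ 6.004 km/s

r = 12950 + 41310 = 54260 km = 5.4260×10⁷ m.
For a circular orbit v = √(μ/r) = √(1.956×10¹⁵ / 5.426×10⁷) = √(3.605×10⁷) = 6004 m/s.
That is 6.004 km/s.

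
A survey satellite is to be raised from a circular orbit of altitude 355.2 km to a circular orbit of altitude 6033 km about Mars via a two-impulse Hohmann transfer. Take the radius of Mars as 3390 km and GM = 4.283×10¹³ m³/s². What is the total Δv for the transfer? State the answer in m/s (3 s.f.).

Δv_total ≈ 1190 m/s

r₁ = 3390 + 355.2 = 3745.2 km = 3.7452×10⁶ m.
r₂ = 3390 + 6033 = 9423.0 km = 9.4230×10⁶ m.
Transfer ellipse a_t = (r₁ + r₂)/2 = 6.584×10⁶ m.
At r₁: circular v_c1 = √(μ/r₁) = 3382 m/s; transfer-periapsis v_p = √[μ(2/r₁ − 1/a_t)] = 4046 m/s.
Δv₁ = v_p − v_c1 = 663.9 m/s.
At r₂: circular v_c2 = √(μ/r₂) = 2132 m/s; transfer-apoapsis v_a = √[μ(2/r₂ − 1/a_t)] = 1608 m/s.
Δv₂ = v_c2 − v_a = 524.0 m/s.
Total Δv = Δv₁ + Δv₂ = 1188 m/s.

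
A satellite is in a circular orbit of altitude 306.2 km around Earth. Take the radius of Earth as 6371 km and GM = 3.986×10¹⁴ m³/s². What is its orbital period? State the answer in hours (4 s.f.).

T ≈ 1.508 hours

r = 6371 + 306.2 = 6677.2 km = 6.6772×10⁶ m.
Kepler's third law: T = 2π√(r³/μ) = 2π√((6.677×10⁶)³ / 3.986×10¹⁴).
r³/μ = 7.469×10⁵ s², so T = 2π × 8.642×10² = 5.430×10³ s.
Converting: 5.430×10³ s ÷ 3600 = 1.508 hours.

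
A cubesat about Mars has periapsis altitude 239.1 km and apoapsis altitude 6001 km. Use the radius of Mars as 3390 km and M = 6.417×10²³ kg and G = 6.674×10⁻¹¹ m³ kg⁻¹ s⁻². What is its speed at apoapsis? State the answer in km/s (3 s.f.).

v ≈ 1.59 km/s

μ = GM = 6.674×10⁻¹¹ × 6.417×10²³ = 4.283×10¹³ m³/s².
r_p = 3390 + 239.1 = 3629.1 km = 3.6291×10⁶ m.
r_a = 3390 + 6001 = 9391.0 km = 9.3910×10⁶ m.
Semi-major axis a = (r_p + r_a)/2 = 6510.1 km = 6.510×10⁶ m.
Vis-viva: v² = μ(2/r − 1/a) = 4.283×10¹³ × (2.130×10⁻⁷ − 1.536×10⁻⁷) = 2.542×10⁶ m²/s².
v = 1594 m/s = 1.594 km/s.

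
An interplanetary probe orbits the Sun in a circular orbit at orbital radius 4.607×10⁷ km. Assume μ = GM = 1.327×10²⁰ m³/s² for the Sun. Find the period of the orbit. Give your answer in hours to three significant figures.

r = 4.607×10⁷ km = 4.607×10¹⁰ m.
Kepler's third law: T = 2π√(r³/μ) = 2π√((4.607×10¹⁰)³ / 1.327×10²⁰).
r³/μ = 7.369×10¹¹ s², so T = 2π × 8.584×10⁵ = 5.394×10⁶ s.
Converting: 5.394×10⁶ s ÷ 3600 = 1498 hours.

T ≈ 1500 hours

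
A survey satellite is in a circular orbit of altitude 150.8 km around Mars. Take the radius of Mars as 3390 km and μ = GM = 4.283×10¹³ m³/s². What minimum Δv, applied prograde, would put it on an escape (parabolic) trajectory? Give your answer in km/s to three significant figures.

Δv ≈ 1.44 km/s

r = 3390 + 150.8 = 3540.8 km = 3.5408×10⁶ m.
Circular speed v_c = √(μ/r) = 3478 m/s.
Escape speed v_esc = √(2μ/r) = √2 × v_c = 4919 m/s.
Δv = v_esc − v_c = 1441 m/s = 1.441 km/s.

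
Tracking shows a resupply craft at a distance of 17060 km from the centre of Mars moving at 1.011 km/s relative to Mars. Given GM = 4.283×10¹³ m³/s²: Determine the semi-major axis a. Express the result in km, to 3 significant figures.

r = 1.706×10⁷ m.
Specific orbital energy ε = v²/2 − μ/r = (1011)²/2 − 4.283×10¹³/1.706×10⁷ = -1.999×10⁶ J/kg.
Since ε = −μ/(2a), a = −μ/(2ε) = 1.071×10⁷ m = 10710 km.

a ≈ 10700 km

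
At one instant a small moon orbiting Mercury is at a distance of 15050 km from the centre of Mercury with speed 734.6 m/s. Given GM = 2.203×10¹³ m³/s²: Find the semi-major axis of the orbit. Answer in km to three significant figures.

r = 1.505×10⁷ m.
Vis-viva rearranged: 1/a = 2/r − v²/μ = 1.329×10⁻⁷ − 2.450×10⁻⁸ = 1.084×10⁻⁷ m⁻¹.
a = 9.226×10⁶ m = 9225.5 km.

a ≈ 9230 km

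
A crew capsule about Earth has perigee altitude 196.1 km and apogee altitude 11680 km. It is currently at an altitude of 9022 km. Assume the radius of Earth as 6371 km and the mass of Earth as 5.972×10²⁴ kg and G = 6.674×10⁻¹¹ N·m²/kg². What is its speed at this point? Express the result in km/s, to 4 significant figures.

v ≈ 4.405 km/s

μ = GM = 6.674×10⁻¹¹ × 5.972×10²⁴ = 3.986×10¹⁴ m³/s².
r_p = 6371 + 196.1 = 6567.1 km = 6.5671×10⁶ m.
r_a = 6371 + 11680 = 18051 km = 1.8051×10⁷ m.
r = 6371 + 9022 = 15393 km = 1.539×10⁷ m.
Semi-major axis a = (r_p + r_a)/2 = 12309 km = 1.231×10⁷ m.
Vis-viva: v² = μ(2/r − 1/a) = 3.986×10¹⁴ × (1.299×10⁻⁷ − 8.124×10⁻⁸) = 1.941×10⁷ m²/s².
v = 4405 m/s = 4.405 km/s.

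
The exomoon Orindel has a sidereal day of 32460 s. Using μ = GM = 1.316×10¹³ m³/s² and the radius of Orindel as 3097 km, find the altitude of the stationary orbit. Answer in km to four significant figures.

A synchronous orbit has period T, so by Kepler's third law a = (μT²/4π²)^(1/3).
μT²/4π² = 1.316×10¹³ × (3.246×10⁴)² / 39.48 = 3.512×10²⁰ m³.
a = 7.056×10⁶ m = 7055.6 km.
Altitude h = a − R = 7055.6 − 3097 = 3958.6 km.

h_sync ≈ 3959 km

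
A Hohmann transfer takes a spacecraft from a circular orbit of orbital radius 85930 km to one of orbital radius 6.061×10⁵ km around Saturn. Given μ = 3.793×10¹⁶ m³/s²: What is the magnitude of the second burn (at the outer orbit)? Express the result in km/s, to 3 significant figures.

Δv ≈ 3.97 km/s

r₁ = 85930 km = 8.593×10⁷ m.
r₂ = 6.061×10⁵ km = 6.061×10⁸ m.
Transfer ellipse a_t = (r₁ + r₂)/2 = 3.460×10⁸ m.
At r₁: circular v_c1 = √(μ/r₁) = 21010 m/s; transfer-perikrone v_p = √[μ(2/r₁ − 1/a_t)] = 27810 m/s.
At r₂: circular v_c2 = √(μ/r₂) = 7911 m/s; transfer-apokrone v_a = √[μ(2/r₂ − 1/a_t)] = 3942 m/s.
Δv₂ = v_c2 − v_a = 3969 m/s.
= 3.969 km/s.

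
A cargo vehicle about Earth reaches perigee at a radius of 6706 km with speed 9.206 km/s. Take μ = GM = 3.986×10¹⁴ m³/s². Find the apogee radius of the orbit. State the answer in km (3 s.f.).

apogee radius ≈ 16700 km

r_p = 6.706×10⁶ m.
Specific energy ε = v²/2 − μ/r = -1.706×10⁷ J/kg, so a = −μ/(2ε) = 1.168×10⁷ m.
The apsides satisfy r_p + r_a = 2a, so the apogee radius is 2a − r_p = 1.665×10⁷ m = 16653 km.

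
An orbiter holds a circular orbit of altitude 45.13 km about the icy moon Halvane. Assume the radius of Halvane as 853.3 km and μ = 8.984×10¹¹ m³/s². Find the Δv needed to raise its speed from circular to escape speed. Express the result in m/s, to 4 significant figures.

r = 853.3 + 45.13 = 898.43 km = 8.9843×10⁵ m.
Circular speed v_c = √(μ/r) = 1000 m/s.
Escape speed v_esc = √(2μ/r) = √2 × v_c = 1414 m/s.
Δv = v_esc − v_c = 414.2 m/s.

Δv ≈ 414.2 m/s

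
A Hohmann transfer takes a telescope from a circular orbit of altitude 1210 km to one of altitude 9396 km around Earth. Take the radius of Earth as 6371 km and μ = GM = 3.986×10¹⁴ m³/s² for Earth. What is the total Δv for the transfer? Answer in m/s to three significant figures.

Δv_total ≈ 2150 m/s

r₁ = 6371 + 1210 = 7581.0 km = 7.5810×10⁶ m.
r₂ = 6371 + 9396 = 15767 km = 1.5767×10⁷ m.
Transfer ellipse a_t = (r₁ + r₂)/2 = 1.167×10⁷ m.
At r₁: circular v_c1 = √(μ/r₁) = 7251 m/s; transfer-perigee v_p = √[μ(2/r₁ − 1/a_t)] = 8427 m/s.
Δv₁ = v_p − v_c1 = 1176 m/s.
At r₂: circular v_c2 = √(μ/r₂) = 5028 m/s; transfer-apogee v_a = √[μ(2/r₂ − 1/a_t)] = 4052 m/s.
Δv₂ = v_c2 − v_a = 976.2 m/s.
Total Δv = Δv₁ + Δv₂ = 2152 m/s.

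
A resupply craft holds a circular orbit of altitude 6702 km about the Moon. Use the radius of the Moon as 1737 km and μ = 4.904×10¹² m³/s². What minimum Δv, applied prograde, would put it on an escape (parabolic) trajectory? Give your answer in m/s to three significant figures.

Δv ≈ 316 m/s

r = 1737 + 6702 = 8439.0 km = 8.4390×10⁶ m.
Circular speed v_c = √(μ/r) = 762.3 m/s.
Escape speed v_esc = √(2μ/r) = √2 × v_c = 1078 m/s.
Δv = v_esc − v_c = 315.8 m/s.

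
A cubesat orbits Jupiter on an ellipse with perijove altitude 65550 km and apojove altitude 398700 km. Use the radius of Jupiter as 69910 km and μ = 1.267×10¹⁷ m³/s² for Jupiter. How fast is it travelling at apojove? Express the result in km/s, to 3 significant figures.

v ≈ 11.0 km/s

r_p = 69910 + 65550 = 135460 km = 1.3546×10⁸ m.
r_a = 69910 + 398700 = 468610 km = 4.6861×10⁸ m.
Semi-major axis a = (r_p + r_a)/2 = 3.0204×10⁵ km = 3.020×10⁸ m.
Vis-viva: v² = μ(2/r − 1/a) = 1.267×10¹⁷ × (4.268×10⁻⁹ − 3.311×10⁻⁹) = 1.213×10⁸ m²/s².
v = 11010 m/s = 11.01 km/s.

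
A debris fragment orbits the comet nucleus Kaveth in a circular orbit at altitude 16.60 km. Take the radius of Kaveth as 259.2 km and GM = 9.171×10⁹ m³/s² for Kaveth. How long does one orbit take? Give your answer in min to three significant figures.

r = 259.2 + 16.60 = 275.80 km = 2.7580×10⁵ m.
Kepler's third law: T = 2π√(r³/μ) = 2π√((2.758×10⁵)³ / 9.171×10⁹).
r³/μ = 2.288×10⁶ s², so T = 2π × 1.512×10³ = 9.503×10³ s.
Converting: 9.503×10³ s ÷ 60.00 = 158.4 min.

T ≈ 158 min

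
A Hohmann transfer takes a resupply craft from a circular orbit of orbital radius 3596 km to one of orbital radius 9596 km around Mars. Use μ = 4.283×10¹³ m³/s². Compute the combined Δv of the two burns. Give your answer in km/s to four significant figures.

Δv_total ≈ 1.264 km/s

r₁ = 3596 km = 3.596×10⁶ m.
r₂ = 9596 km = 9.596×10⁶ m.
Transfer ellipse a_t = (r₁ + r₂)/2 = 6.596×10⁶ m.
At r₁: circular v_c1 = √(μ/r₁) = 3451 m/s; transfer-periapsis v_p = √[μ(2/r₁ − 1/a_t)] = 4163 m/s.
Δv₁ = v_p − v_c1 = 711.5 m/s.
At r₂: circular v_c2 = √(μ/r₂) = 2113 m/s; transfer-apoapsis v_a = √[μ(2/r₂ − 1/a_t)] = 1560 m/s.
Δv₂ = v_c2 − v_a = 552.8 m/s.
Total Δv = Δv₁ + Δv₂ = 1264 m/s = 1.264 km/s.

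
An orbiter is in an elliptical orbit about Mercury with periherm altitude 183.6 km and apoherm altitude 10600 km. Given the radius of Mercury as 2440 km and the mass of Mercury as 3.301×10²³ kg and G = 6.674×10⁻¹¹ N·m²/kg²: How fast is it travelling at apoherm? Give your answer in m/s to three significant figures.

μ = GM = 6.674×10⁻¹¹ × 3.301×10²³ = 2.203×10¹³ m³/s².
r_p = 2440 + 183.6 = 2623.6 km = 2.6236×10⁶ m.
r_a = 2440 + 10600 = 13040 km = 1.3040×10⁷ m.
Semi-major axis a = (r_p + r_a)/2 = 7831.8 km = 7.832×10⁶ m.
Vis-viva: v² = μ(2/r − 1/a) = 2.203×10¹³ × (1.534×10⁻⁷ − 1.277×10⁻⁷) = 5.660×10⁵ m²/s².
v = 752.3 m/s.

v ≈ 752 m/s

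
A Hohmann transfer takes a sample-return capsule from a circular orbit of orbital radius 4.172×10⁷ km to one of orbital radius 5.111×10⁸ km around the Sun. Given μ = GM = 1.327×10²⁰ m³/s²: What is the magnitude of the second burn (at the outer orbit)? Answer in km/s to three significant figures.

Δv ≈ 9.85 km/s

r₁ = 4.172×10⁷ km = 4.172×10¹⁰ m.
r₂ = 5.111×10⁸ km = 5.111×10¹¹ m.
Transfer ellipse a_t = (r₁ + r₂)/2 = 2.764×10¹¹ m.
At r₁: circular v_c1 = √(μ/r₁) = 56400 m/s; transfer-perihelion v_p = √[μ(2/r₁ − 1/a_t)] = 76690 m/s.
At r₂: circular v_c2 = √(μ/r₂) = 16110 m/s; transfer-aphelion v_a = √[μ(2/r₂ − 1/a_t)] = 6260 m/s.
Δv₂ = v_c2 − v_a = 9853 m/s.
= 9.853 km/s.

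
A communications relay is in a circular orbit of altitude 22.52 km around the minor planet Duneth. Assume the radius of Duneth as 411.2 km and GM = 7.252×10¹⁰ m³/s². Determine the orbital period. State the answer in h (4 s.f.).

T ≈ 1.851 h

r = 411.2 + 22.52 = 433.72 km = 4.3372×10⁵ m.
Kepler's third law: T = 2π√(r³/μ) = 2π√((4.337×10⁵)³ / 7.252×10¹⁰).
r³/μ = 1.125×10⁶ s², so T = 2π × 1.061×10³ = 6.664×10³ s.
Converting: 6.664×10³ s ÷ 3600 = 1.851 h.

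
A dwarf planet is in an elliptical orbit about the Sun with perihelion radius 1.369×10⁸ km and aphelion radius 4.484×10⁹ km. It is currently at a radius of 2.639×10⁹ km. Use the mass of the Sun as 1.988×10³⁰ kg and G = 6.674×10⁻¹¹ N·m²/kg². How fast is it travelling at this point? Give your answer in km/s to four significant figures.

v ≈ 6.567 km/s

μ = GM = 6.674×10⁻¹¹ × 1.988×10³⁰ = 1.327×10²⁰ m³/s².
Semi-major axis a = (r_p + r_a)/2 = 2.3104×10⁹ km = 2.310×10¹² m.
Vis-viva: v² = μ(2/r − 1/a) = 1.327×10²⁰ × (7.579×10⁻¹³ − 4.328×10⁻¹³) = 4.313×10⁷ m²/s².
v = 6567 m/s = 6.567 km/s.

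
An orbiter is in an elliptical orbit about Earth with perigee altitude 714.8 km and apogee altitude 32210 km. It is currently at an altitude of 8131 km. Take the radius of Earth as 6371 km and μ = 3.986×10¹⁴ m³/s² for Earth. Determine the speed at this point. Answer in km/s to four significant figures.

r_p = 6371 + 714.8 = 7085.8 km = 7.0858×10⁶ m.
r_a = 6371 + 32210 = 38581 km = 3.8581×10⁷ m.
r = 6371 + 8131 = 14502 km = 1.450×10⁷ m.
Semi-major axis a = (r_p + r_a)/2 = 22833 km = 2.283×10⁷ m.
Vis-viva: v² = μ(2/r − 1/a) = 3.986×10¹⁴ × (1.379×10⁻⁷ − 4.380×10⁻⁸) = 3.751×10⁷ m²/s².
v = 6125 m/s = 6.125 km/s.

v ≈ 6.125 km/s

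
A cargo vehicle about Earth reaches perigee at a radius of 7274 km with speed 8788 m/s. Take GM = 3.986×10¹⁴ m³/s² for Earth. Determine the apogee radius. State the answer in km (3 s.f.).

apogee radius ≈ 17400 km

r_p = 7.274×10⁶ m.
Specific energy ε = v²/2 − μ/r = -1.618×10⁷ J/kg, so a = −μ/(2ε) = 1.232×10⁷ m.
The apsides satisfy r_p + r_a = 2a, so the apogee radius is 2a − r_p = 1.736×10⁷ m = 17356 km.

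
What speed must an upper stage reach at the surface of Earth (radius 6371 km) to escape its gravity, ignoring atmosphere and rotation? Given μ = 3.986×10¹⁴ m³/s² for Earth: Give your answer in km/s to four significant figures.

r = R = 6.371×10⁶ m.
Escape speed v_esc = √(2μ/r) = √(2 × 3.986×10¹⁴ / 6.371×10⁶) = √(1.251×10⁸) = 11190 m/s.
= 11.19 km/s.

v_esc ≈ 11.19 km/s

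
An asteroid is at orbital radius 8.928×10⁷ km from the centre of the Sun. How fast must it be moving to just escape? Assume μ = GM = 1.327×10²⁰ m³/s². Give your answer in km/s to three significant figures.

r = 8.928×10⁷ km = 8.928×10¹⁰ m.
Escape speed v_esc = √(2μ/r) = √(2 × 1.327×10²⁰ / 8.928×10¹⁰) = √(2.973×10⁹) = 54520 m/s.
= 54.52 km/s.

v_esc ≈ 54.5 km/s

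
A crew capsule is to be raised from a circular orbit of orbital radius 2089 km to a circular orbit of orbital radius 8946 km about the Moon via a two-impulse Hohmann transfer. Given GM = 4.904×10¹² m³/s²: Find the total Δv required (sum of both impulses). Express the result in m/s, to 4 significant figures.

r₁ = 2089 km = 2.089×10⁶ m.
r₂ = 8946 km = 8.946×10⁶ m.
Transfer ellipse a_t = (r₁ + r₂)/2 = 5.518×10⁶ m.
At r₁: circular v_c1 = √(μ/r₁) = 1532 m/s; transfer-perilune v_p = √[μ(2/r₁ − 1/a_t)] = 1951 m/s.
Δv₁ = v_p − v_c1 = 418.8 m/s.
At r₂: circular v_c2 = √(μ/r₂) = 740.4 m/s; transfer-apolune v_a = √[μ(2/r₂ − 1/a_t)] = 455.6 m/s.
Δv₂ = v_c2 − v_a = 284.8 m/s.
Total Δv = Δv₁ + Δv₂ = 703.6 m/s.

Δv_total ≈ 703.6 m/s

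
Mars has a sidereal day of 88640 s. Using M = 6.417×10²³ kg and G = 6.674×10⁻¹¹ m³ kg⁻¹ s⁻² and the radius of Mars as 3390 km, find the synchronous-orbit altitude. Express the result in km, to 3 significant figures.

h_sync ≈ 17000 km

μ = GM = 6.674×10⁻¹¹ × 6.417×10²³ = 4.283×10¹³ m³/s².
A synchronous orbit has period T, so by Kepler's third law a = (μT²/4π²)^(1/3).
μT²/4π² = 4.283×10¹³ × (8.864×10⁴)² / 39.48 = 8.524×10²¹ m³.
a = 2.043×10⁷ m = 20427 km.
Altitude h = a − R = 20427 − 3390 = 17037 km.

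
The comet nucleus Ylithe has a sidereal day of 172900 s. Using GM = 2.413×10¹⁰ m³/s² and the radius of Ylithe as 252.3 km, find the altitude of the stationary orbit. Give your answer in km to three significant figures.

A synchronous orbit has period T, so by Kepler's third law a = (μT²/4π²)^(1/3).
μT²/4π² = 2.413×10¹⁰ × (1.729×10⁵)² / 39.48 = 1.827×10¹⁹ m³.
a = 2.634×10⁶ m = 2633.9 km.
Altitude h = a − R = 2633.9 − 252.3 = 2381.6 km.

h_sync ≈ 2380 km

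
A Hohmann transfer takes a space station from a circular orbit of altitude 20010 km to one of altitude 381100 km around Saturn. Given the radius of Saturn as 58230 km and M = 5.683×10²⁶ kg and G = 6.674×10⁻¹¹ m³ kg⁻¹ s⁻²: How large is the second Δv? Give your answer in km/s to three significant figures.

μ = GM = 6.674×10⁻¹¹ × 5.683×10²⁶ = 3.793×10¹⁶ m³/s².
r₁ = 58230 + 20010 = 78240 km = 7.8240×10⁷ m.
r₂ = 58230 + 381100 = 439330 km = 4.3933×10⁸ m.
Transfer ellipse a_t = (r₁ + r₂)/2 = 2.588×10⁸ m.
At r₁: circular v_c1 = √(μ/r₁) = 22020 m/s; transfer-perikrone v_p = √[μ(2/r₁ − 1/a_t)] = 28690 m/s.
At r₂: circular v_c2 = √(μ/r₂) = 9292 m/s; transfer-apokrone v_a = √[μ(2/r₂ − 1/a_t)] = 5109 m/s.
Δv₂ = v_c2 − v_a = 4183 m/s.
= 4.183 km/s.

Δv ≈ 4.18 km/s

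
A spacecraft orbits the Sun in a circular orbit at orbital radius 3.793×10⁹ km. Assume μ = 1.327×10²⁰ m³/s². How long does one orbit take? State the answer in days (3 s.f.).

r = 3.793×10⁹ km = 3.793×10¹² m.
Kepler's third law: T = 2π√(r³/μ) = 2π√((3.793×10¹²)³ / 1.327×10²⁰).
r³/μ = 4.112×10¹⁷ s², so T = 2π × 6.413×10⁸ = 4.029×10⁹ s.
Converting: 4.029×10⁹ s ÷ 86400 = 46630 days.

T ≈ 46600 days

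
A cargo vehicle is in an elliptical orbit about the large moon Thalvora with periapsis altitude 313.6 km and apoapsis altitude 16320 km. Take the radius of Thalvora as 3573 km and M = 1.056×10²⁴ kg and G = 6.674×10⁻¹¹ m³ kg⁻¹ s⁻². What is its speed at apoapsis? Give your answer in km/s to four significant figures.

μ = GM = 6.674×10⁻¹¹ × 1.056×10²⁴ = 7.048×10¹³ m³/s².
r_p = 3573 + 313.6 = 3886.6 km = 3.8866×10⁶ m.
r_a = 3573 + 16320 = 19893 km = 1.9893×10⁷ m.
Semi-major axis a = (r_p + r_a)/2 = 11890 km = 1.189×10⁷ m.
Vis-viva: v² = μ(2/r − 1/a) = 7.048×10¹³ × (1.005×10⁻⁷ − 8.411×10⁻⁸) = 1.158×10⁶ m²/s².
v = 1076 m/s = 1.076 km/s.

v ≈ 1.076 km/s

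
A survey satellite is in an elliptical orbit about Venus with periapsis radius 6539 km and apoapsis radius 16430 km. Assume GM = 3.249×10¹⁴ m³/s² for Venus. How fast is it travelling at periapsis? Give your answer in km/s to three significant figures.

Semi-major axis a = (r_p + r_a)/2 = 11484 km = 1.148×10⁷ m.
Vis-viva: v² = μ(2/r − 1/a) = 3.249×10¹⁴ × (3.059×10⁻⁷ − 8.707×10⁻⁸) = 7.108×10⁷ m²/s².
v = 8431 m/s = 8.431 km/s.

v ≈ 8.43 km/s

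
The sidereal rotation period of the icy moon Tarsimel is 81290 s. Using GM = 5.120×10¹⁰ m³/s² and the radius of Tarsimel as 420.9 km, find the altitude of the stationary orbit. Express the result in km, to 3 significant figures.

A synchronous orbit has period T, so by Kepler's third law a = (μT²/4π²)^(1/3).
μT²/4π² = 5.120×10¹⁰ × (8.129×10⁴)² / 39.48 = 8.570×10¹⁸ m³.
a = 2.046×10⁶ m = 2046.4 km.
Altitude h = a − R = 2046.4 − 420.9 = 1625.5 km.

h_sync ≈ 1630 km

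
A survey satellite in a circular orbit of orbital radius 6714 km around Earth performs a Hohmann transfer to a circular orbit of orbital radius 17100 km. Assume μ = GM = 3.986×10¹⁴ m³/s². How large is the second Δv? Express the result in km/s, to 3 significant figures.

Δv ≈ 1.20 km/s

r₁ = 6714 km = 6.714×10⁶ m.
r₂ = 17100 km = 1.710×10⁷ m.
Transfer ellipse a_t = (r₁ + r₂)/2 = 1.191×10⁷ m.
At r₁: circular v_c1 = √(μ/r₁) = 7705 m/s; transfer-perigee v_p = √[μ(2/r₁ − 1/a_t)] = 9234 m/s.
At r₂: circular v_c2 = √(μ/r₂) = 4828 m/s; transfer-apogee v_a = √[μ(2/r₂ − 1/a_t)] = 3625 m/s.
Δv₂ = v_c2 − v_a = 1203 m/s.
= 1.203 km/s.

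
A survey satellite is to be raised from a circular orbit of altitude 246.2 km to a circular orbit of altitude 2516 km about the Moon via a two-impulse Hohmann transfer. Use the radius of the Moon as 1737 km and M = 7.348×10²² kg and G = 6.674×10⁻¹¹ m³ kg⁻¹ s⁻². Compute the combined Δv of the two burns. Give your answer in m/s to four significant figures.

μ = GM = 6.674×10⁻¹¹ × 7.348×10²² = 4.904×10¹² m³/s².
r₁ = 1737 + 246.2 = 1983.2 km = 1.9832×10⁶ m.
r₂ = 1737 + 2516 = 4253.0 km = 4.2530×10⁶ m.
Transfer ellipse a_t = (r₁ + r₂)/2 = 3.118×10⁶ m.
At r₁: circular v_c1 = √(μ/r₁) = 1573 m/s; transfer-perilune v_p = √[μ(2/r₁ − 1/a_t)] = 1837 m/s.
Δv₁ = v_p − v_c1 = 264.0 m/s.
At r₂: circular v_c2 = √(μ/r₂) = 1074 m/s; transfer-apolune v_a = √[μ(2/r₂ − 1/a_t)] = 856.4 m/s.
Δv₂ = v_c2 − v_a = 217.4 m/s.
Total Δv = Δv₁ + Δv₂ = 481.4 m/s.

Δv_total ≈ 481.4 m/s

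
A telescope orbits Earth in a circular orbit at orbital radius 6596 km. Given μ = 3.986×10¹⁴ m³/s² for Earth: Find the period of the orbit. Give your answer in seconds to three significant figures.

r = 6596 km = 6.596×10⁶ m.
Kepler's third law: T = 2π√(r³/μ) = 2π√((6.596×10⁶)³ / 3.986×10¹⁴).
r³/μ = 7.200×10⁵ s², so T = 2π × 8.485×10² = 5.331×10³ s.

T ≈ 5330 seconds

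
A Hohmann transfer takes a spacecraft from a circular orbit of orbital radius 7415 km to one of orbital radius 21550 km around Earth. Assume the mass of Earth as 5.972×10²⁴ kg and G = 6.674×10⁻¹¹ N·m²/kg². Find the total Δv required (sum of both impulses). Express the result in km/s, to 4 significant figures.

Δv_total ≈ 2.835 km/s

μ = GM = 6.674×10⁻¹¹ × 5.972×10²⁴ = 3.986×10¹⁴ m³/s².
r₁ = 7415 km = 7.415×10⁶ m.
r₂ = 21550 km = 2.155×10⁷ m.
Transfer ellipse a_t = (r₁ + r₂)/2 = 1.448×10⁷ m.
At r₁: circular v_c1 = √(μ/r₁) = 7332 m/s; transfer-perigee v_p = √[μ(2/r₁ − 1/a_t)] = 8943 m/s.
Δv₁ = v_p − v_c1 = 1612 m/s.
At r₂: circular v_c2 = √(μ/r₂) = 4301 m/s; transfer-apogee v_a = √[μ(2/r₂ − 1/a_t)] = 3077 m/s.
Δv₂ = v_c2 − v_a = 1223 m/s.
Total Δv = Δv₁ + Δv₂ = 2835 m/s = 2.835 km/s.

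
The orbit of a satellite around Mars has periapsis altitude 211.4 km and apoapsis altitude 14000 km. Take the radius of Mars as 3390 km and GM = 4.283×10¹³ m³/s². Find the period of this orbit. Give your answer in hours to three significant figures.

r_p = 3390 + 211.4 = 3601.4 km = 3.6014×10⁶ m.
r_a = 3390 + 14000 = 17390 km = 1.7390×10⁷ m.
Semi-major axis a = (r_p + r_a)/2 = (3601.4 + 17390)/2 = 10496 km = 1.050×10⁷ m.
By Kepler's third law T = 2π√(a³/μ) = 2π × 5.196×10³ = 3.265×10⁴ s.
= 9.068 hours.

T ≈ 9.07 hours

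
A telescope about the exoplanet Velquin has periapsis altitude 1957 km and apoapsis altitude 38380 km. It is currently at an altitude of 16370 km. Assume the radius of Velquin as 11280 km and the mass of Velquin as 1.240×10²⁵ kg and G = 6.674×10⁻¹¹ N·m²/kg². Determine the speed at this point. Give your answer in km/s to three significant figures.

v ≈ 5.79 km/s

μ = GM = 6.674×10⁻¹¹ × 1.240×10²⁵ = 8.276×10¹⁴ m³/s².
r_p = 11280 + 1957 = 13237 km = 1.3237×10⁷ m.
r_a = 11280 + 38380 = 49660 km = 4.9660×10⁷ m.
r = 11280 + 16370 = 27650 km = 2.765×10⁷ m.
Semi-major axis a = (r_p + r_a)/2 = 31448 km = 3.145×10⁷ m.
Vis-viva: v² = μ(2/r − 1/a) = 8.276×10¹⁴ × (7.233×10⁻⁸ − 3.180×10⁻⁸) = 3.355×10⁷ m²/s².
v = 5792 m/s = 5.792 km/s.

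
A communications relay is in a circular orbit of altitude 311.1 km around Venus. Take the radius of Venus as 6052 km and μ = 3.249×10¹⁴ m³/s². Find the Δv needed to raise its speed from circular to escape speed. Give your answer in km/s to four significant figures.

Δv ≈ 2.960 km/s

r = 6052 + 311.1 = 6363.1 km = 6.3631×10⁶ m.
Circular speed v_c = √(μ/r) = 7146 m/s.
Escape speed v_esc = √(2μ/r) = √2 × v_c = 10110 m/s.
Δv = v_esc − v_c = 2960 m/s = 2.960 km/s.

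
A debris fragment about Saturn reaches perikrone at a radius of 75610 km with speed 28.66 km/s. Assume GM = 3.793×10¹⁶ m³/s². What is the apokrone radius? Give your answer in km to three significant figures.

r_p = 7.561×10⁷ m.
Specific energy ε = v²/2 − μ/r = -9.096×10⁷ J/kg, so a = −μ/(2ε) = 2.085×10⁸ m.
The apsides satisfy r_p + r_a = 2a, so the apokrone radius is 2a − r_p = 3.414×10⁸ m = 3.4141×10⁵ km.

apokrone radius ≈ 3.41×10⁵ km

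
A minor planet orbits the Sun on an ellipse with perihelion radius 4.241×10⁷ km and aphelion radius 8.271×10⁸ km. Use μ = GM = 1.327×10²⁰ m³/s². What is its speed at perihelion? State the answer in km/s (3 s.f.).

Semi-major axis a = (r_p + r_a)/2 = 4.3476×10⁸ km = 4.348×10¹¹ m.
Vis-viva: v² = μ(2/r − 1/a) = 1.327×10²⁰ × (4.716×10⁻¹¹ − 2.300×10⁻¹²) = 5.953×10⁹ m²/s².
v = 77150 m/s = 77.15 km/s.

v ≈ 77.2 km/s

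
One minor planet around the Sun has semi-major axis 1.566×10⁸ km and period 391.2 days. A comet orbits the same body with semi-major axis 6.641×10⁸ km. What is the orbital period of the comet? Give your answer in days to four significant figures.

Kepler's third law: T² ∝ a³, so T₂ = T₁ (a₂/a₁)^(3/2).
a₂/a₁ = 4.241, (a₂/a₁)^(3/2) = 8.733.
T₂ = 391.2 × 8.733 = 3416 days.

T₂ ≈ 3416 days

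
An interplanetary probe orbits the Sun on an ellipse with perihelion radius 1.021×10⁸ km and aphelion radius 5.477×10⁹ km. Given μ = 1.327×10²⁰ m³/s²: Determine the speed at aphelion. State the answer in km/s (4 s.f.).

Semi-major axis a = (r_p + r_a)/2 = 2.7896×10⁹ km = 2.790×10¹² m.
Vis-viva: v² = μ(2/r − 1/a) = 1.327×10²⁰ × (3.652×10⁻¹³ − 3.585×10⁻¹³) = 8.868×10⁵ m²/s².
v = 941.7 m/s = 0.9417 km/s.

v ≈ 0.9417 km/s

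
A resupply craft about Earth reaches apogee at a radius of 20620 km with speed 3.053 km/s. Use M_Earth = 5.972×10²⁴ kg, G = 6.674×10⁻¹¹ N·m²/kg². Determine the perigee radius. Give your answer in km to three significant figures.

perigee radius ≈ 6550 km

μ = GM = 6.674×10⁻¹¹ × 5.972×10²⁴ = 3.986×10¹⁴ m³/s².
r_a = 2.062×10⁷ m.
Specific energy ε = v²/2 − μ/r = -1.467×10⁷ J/kg, so a = −μ/(2ε) = 1.359×10⁷ m.
The apsides satisfy r_p + r_a = 2a, so the perigee radius is 2a − r_a = 6.551×10⁶ m = 6551.1 km.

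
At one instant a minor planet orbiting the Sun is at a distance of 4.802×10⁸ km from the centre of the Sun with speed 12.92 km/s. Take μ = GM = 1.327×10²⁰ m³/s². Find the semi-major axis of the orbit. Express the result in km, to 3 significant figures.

r = 4.802×10¹¹ m.
Vis-viva rearranged: 1/a = 2/r − v²/μ = 4.165×10⁻¹² − 1.258×10⁻¹² = 2.907×10⁻¹² m⁻¹.
a = 3.440×10¹¹ m = 3.4400×10⁸ km.

a ≈ 3.44×10⁸ km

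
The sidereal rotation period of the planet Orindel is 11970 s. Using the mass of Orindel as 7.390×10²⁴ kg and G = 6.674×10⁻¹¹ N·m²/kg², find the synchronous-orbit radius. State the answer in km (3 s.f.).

r_sync ≈ 12100 km

μ = GM = 6.674×10⁻¹¹ × 7.390×10²⁴ = 4.932×10¹⁴ m³/s².
A synchronous orbit has period T, so by Kepler's third law a = (μT²/4π²)^(1/3).
μT²/4π² = 4.932×10¹⁴ × (1.197×10⁴)² / 39.48 = 1.790×10²¹ m³.
a = 1.214×10⁷ m = 12142 km.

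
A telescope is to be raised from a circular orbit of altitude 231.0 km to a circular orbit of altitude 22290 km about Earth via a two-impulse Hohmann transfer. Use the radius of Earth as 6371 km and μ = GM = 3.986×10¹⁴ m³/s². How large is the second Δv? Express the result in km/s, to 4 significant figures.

Δv ≈ 1.447 km/s

r₁ = 6371 + 231.0 = 6602.0 km = 6.6020×10⁶ m.
r₂ = 6371 + 22290 = 28661 km = 2.8661×10⁷ m.
Transfer ellipse a_t = (r₁ + r₂)/2 = 1.763×10⁷ m.
At r₁: circular v_c1 = √(μ/r₁) = 7770 m/s; transfer-perigee v_p = √[μ(2/r₁ − 1/a_t)] = 9907 m/s.
At r₂: circular v_c2 = √(μ/r₂) = 3729 m/s; transfer-apogee v_a = √[μ(2/r₂ − 1/a_t)] = 2282 m/s.
Δv₂ = v_c2 − v_a = 1447 m/s.
= 1.447 km/s.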